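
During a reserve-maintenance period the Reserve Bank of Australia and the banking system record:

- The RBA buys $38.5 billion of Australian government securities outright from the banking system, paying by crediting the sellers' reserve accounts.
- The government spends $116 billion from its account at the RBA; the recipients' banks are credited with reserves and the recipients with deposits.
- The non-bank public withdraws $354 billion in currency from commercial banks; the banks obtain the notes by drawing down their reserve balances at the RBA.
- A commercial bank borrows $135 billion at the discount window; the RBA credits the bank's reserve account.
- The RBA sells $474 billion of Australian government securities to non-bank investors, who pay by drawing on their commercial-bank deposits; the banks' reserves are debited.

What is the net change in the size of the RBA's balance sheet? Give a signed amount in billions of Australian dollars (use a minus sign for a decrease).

-$300.5 billion

OMO purchase (from banks) $38.5 billion: an RBA asset is acquired → +$38.5B.
Government spending $116 billion: only the composition of liabilities changes → 0.
Currency withdrawal $354 billion: only the composition of liabilities changes → 0.
Discount-window loan $135 billion: an RBA asset is acquired → +$135B.
Asset sale (to non-banks) $474 billion: an RBA asset is shed → −$474B.
Net: 38.5 + 0 + 0 + 135 − 474 = -$300.5 billion.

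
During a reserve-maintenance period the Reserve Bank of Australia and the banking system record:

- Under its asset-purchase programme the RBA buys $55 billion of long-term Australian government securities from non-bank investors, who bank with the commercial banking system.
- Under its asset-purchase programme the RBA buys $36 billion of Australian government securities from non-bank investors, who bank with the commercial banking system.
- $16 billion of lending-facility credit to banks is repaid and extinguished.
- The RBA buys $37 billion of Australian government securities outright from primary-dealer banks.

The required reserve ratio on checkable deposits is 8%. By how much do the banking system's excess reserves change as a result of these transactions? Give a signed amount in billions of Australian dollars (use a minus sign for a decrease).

Asset purchase (from non-banks) $55 billion: reserves +$55B, deposits +$55B.
Asset purchase (from non-banks) $36 billion: reserves +$36B, deposits +$36B.
Discount-window repayment $16 billion: reserves −$16B, deposits 0.
OMO purchase (from banks) $37 billion: reserves +$37B, deposits 0.
Totals: Δreserves = +$112B, Δdeposits = +$91B.
Δrequired reserves = 8% × +$91B = +$7.28B.
Δexcess reserves = Δreserves − Δrequired = +$112B − (+$7.28B) = +$104.72 billion.

+$104.72 billion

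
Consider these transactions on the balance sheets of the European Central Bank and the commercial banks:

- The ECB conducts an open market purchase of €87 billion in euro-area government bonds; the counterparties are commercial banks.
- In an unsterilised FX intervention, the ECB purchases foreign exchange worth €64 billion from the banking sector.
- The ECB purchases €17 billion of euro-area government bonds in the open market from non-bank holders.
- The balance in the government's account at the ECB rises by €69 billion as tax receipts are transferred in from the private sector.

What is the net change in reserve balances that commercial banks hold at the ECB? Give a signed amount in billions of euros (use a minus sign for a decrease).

OMO purchase (from banks) €87 billion: the ECB pays by crediting reserve accounts → +€87B.
FX purchase €64 billion: the ECB pays by crediting reserve accounts → +€64B.
Asset purchase (from non-banks) €17 billion: the ECB pays by crediting reserve accounts → +€17B.
Government account inflow €69 billion: funds move from bank reserves into the government account → −€69B.
Net: 87 + 64 + 17 − 69 = +€99 billion.

+€99 billion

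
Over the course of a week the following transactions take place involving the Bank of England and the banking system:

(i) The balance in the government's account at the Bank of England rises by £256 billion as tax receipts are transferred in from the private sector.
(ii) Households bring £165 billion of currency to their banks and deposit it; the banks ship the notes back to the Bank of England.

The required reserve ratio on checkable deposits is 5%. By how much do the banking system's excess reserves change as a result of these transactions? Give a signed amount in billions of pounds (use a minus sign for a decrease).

-£86.45 billion

Government account inflow £256 billion: reserves −£256B, deposits −£256B.
Currency deposit £165 billion: reserves +£165B, deposits +£165B.
Totals: Δreserves = −£91B, Δdeposits = −£91B.
Δrequired reserves = 5% × −£91B = −£4.55B.
Δexcess reserves = Δreserves − Δrequired = −£91B − (−£4.55B) = -£86.45 billion.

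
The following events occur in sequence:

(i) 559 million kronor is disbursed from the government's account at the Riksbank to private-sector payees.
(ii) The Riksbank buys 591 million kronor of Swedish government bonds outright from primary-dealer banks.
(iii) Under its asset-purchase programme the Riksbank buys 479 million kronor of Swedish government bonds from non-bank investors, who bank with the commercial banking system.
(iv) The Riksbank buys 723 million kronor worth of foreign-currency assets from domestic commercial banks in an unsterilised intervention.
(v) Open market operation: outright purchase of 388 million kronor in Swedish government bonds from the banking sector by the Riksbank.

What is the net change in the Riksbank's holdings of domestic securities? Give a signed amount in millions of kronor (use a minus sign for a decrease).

Riksbank balance sheet:
  Assets:      Securities +1458M, Foreign assets +723M
  Liabilities: Bank reserves +2740M, Government deposits −559M
So the change in the Riksbank's holdings of domestic securities is +1458 million.

+1458 million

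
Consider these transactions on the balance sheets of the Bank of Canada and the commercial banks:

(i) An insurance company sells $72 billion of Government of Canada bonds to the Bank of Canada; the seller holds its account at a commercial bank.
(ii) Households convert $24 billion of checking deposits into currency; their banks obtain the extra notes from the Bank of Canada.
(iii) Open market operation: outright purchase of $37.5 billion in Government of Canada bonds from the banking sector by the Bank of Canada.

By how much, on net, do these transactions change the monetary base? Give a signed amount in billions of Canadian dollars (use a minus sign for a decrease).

+$109.5 billion

Asset purchase (from non-banks) $72 billion: Bank of Canada balance sheet expands → +$72B.
Currency withdrawal $24 billion: just a shift between currency and reserves — both are base money → 0.
OMO purchase (from banks) $37.5 billion: Bank of Canada balance sheet expands → +$37.5B.
Net: 72 + 0 + 37.5 = +$109.5 billion.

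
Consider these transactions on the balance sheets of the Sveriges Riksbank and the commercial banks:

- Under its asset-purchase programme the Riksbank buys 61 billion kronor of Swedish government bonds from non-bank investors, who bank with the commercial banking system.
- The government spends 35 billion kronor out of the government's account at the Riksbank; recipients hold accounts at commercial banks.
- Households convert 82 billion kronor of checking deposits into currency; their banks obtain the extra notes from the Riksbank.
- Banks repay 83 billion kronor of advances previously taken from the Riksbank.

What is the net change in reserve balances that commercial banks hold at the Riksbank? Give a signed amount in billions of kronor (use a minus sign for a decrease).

-69 billion

Asset purchase (from non-banks) 61 billion kronor: the Riksbank pays by crediting reserve accounts → +61B.
Government spending 35 billion kronor: government payments flow into bank reserve accounts → +35B.
Currency withdrawal 82 billion kronor: banks swap reserves for currency → −82B.
Discount-window repayment 83 billion kronor: repayment is debited from reserves → −83B.
Net: 61 + 35 − 82 − 83 = -69 billion.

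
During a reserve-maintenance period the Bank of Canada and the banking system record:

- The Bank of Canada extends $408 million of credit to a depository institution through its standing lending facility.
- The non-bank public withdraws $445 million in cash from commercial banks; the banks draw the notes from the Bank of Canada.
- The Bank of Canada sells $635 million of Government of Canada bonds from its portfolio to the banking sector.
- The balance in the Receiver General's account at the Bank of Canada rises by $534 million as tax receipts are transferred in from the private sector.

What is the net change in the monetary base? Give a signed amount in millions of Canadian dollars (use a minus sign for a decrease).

-$761 million

Discount-window loan $408 million: Bank of Canada balance sheet expands → +$408M.
Currency withdrawal $445 million: just a shift between currency and reserves — both are base money → 0.
OMO sale (to banks) $635 million: Bank of Canada balance sheet contracts → −$635M.
Government account inflow $534 million: reserves shift to a non-base liability → −$534M.
Net: 408 + 0 − 635 − 534 = -$761 million.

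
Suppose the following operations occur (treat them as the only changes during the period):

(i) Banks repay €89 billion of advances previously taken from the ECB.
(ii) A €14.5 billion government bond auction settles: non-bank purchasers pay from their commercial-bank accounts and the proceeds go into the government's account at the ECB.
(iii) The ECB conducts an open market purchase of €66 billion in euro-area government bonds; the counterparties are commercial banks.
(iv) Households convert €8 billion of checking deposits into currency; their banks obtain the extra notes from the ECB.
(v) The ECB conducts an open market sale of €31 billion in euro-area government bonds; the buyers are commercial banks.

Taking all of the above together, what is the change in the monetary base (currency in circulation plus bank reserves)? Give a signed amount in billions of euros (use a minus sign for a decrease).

-€68.5 billion

Discount-window repayment €89 billion: ECB balance sheet contracts → −€89B.
Government account inflow €14.5 billion: reserves shift to a non-base liability → −€14.5B.
OMO purchase (from banks) €66 billion: ECB balance sheet expands → +€66B.
Currency withdrawal €8 billion: just a shift between currency and reserves — both are base money → 0.
OMO sale (to banks) €31 billion: ECB balance sheet contracts → −€31B.
Net: −89 − 14.5 + 66 + 0 − 31 = -€68.5 billion.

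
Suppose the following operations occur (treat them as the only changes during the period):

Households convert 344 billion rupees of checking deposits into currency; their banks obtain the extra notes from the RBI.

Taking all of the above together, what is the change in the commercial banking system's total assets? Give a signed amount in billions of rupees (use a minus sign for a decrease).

-344 billion

Currency withdrawal 344 billion rupees: bank balance sheets shrink → −344B.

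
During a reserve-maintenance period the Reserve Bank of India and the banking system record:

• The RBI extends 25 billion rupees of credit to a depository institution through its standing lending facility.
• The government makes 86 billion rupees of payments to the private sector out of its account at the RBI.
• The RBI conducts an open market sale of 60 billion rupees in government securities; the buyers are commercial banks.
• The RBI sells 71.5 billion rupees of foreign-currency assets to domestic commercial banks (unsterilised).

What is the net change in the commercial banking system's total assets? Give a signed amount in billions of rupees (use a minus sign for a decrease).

+111 billion

Discount-window loan 25 billion rupees: bank balance sheets expand → +25B.
Government spending 86 billion rupees: bank balance sheets expand → +86B.
OMO sale (to banks) 60 billion rupees: just an asset swap on bank balance sheets → 0.
FX sale 71.5 billion rupees: just an asset swap on bank balance sheets → 0.
Net: 25 + 86 + 0 + 0 = +111 billion.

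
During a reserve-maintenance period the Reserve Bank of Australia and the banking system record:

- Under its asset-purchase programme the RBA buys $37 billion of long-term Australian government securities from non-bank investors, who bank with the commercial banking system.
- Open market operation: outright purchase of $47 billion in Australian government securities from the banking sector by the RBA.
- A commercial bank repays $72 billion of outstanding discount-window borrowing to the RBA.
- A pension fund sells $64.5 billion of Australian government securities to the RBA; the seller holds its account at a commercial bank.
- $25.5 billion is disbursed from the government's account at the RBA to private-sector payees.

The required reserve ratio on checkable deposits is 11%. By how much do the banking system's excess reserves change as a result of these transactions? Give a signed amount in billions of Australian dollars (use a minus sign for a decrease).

Asset purchase (from non-banks) $37 billion: reserves +$37B, deposits +$37B.
OMO purchase (from banks) $47 billion: reserves +$47B, deposits 0.
Discount-window repayment $72 billion: reserves −$72B, deposits 0.
Asset purchase (from non-banks) $64.5 billion: reserves +$64.5B, deposits +$64.5B.
Government spending $25.5 billion: reserves +$25.5B, deposits +$25.5B.
Totals: Δreserves = +$102B, Δdeposits = +$127B.
Δrequired reserves = 11% × +$127B = +$13.97B.
Δexcess reserves = Δreserves − Δrequired = +$102B − (+$13.97B) = +$88.03 billion.

+$88.03 billion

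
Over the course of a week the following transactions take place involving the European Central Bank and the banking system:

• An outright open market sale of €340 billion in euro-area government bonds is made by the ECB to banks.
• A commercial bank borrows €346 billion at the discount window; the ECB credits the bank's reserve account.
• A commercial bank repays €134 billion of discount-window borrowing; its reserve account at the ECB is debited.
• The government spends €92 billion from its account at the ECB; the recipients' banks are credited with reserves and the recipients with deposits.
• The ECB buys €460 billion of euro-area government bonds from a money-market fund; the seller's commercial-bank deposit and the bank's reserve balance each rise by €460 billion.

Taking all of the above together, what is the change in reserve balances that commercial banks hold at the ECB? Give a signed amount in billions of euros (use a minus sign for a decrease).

OMO sale (to banks) €340 billion: the buying banks pay out of their reserve balances → −€340B.
Discount-window loan €346 billion: the loan is credited to the bank's reserve account → +€346B.
Discount-window repayment €134 billion: repayment is debited from reserves → −€134B.
Government spending €92 billion: government payments flow into bank reserve accounts → +€92B.
Asset purchase (from non-banks) €460 billion: the ECB pays by crediting reserve accounts → +€460B.
Net: −340 + 346 − 134 + 92 + 460 = +€424 billion.

+€424 billion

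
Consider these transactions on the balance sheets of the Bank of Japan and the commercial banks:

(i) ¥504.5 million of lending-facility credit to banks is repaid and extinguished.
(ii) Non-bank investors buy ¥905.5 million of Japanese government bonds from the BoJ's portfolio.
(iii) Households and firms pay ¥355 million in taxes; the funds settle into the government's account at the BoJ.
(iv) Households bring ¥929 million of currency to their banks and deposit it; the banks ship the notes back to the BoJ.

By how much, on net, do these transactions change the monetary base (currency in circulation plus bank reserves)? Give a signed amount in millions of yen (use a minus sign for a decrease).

BoJ balance sheet:
  Assets:      Securities −¥905.5M, Loans to banks −¥504.5M
  Liabilities: Bank reserves −¥836M, Currency in circulation −¥929M, Government deposits +¥355M
Commercial banking system:
  Assets:      Reserves at CB −¥836M
  Liabilities: Checkable deposits −¥331.5M, Borrowings from CB −¥504.5M
Monetary base = currency + reserves: −¥929M + (−¥836M) = -¥1765 million.

-¥1765 million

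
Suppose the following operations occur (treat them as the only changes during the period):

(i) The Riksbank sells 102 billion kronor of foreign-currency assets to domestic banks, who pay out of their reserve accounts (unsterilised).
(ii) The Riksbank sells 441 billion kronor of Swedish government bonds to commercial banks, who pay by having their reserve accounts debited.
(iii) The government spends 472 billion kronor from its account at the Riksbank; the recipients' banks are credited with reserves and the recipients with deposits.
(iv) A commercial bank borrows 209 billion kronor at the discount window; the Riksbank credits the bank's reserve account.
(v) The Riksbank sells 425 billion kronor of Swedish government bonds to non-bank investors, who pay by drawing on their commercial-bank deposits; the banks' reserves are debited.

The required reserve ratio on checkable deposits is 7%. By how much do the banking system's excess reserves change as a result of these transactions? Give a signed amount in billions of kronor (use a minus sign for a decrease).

-290.29 billion

FX sale 102 billion kronor: reserves −102B, deposits 0.
OMO sale (to banks) 441 billion kronor: reserves −441B, deposits 0.
Government spending 472 billion kronor: reserves +472B, deposits +472B.
Discount-window loan 209 billion kronor: reserves +209B, deposits 0.
Asset sale (to non-banks) 425 billion kronor: reserves −425B, deposits −425B.
Totals: Δreserves = −287B, Δdeposits = +47B.
Δrequired reserves = 7% × +47B = +3.29B.
Δexcess reserves = Δreserves − Δrequired = −287B − (+3.29B) = -290.29 billion.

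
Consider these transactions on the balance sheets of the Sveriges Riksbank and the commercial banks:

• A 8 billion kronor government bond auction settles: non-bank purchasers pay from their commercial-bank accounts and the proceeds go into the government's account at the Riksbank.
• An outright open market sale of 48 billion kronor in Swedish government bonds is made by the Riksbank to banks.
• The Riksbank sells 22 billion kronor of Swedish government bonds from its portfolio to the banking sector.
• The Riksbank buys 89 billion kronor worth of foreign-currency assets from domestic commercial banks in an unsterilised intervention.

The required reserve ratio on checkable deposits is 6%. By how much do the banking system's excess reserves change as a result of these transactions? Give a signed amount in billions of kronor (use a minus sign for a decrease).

+11.48 billion

Government account inflow 8 billion kronor: reserves −8B, deposits −8B.
OMO sale (to banks) 48 billion kronor: reserves −48B, deposits 0.
OMO sale (to banks) 22 billion kronor: reserves −22B, deposits 0.
FX purchase 89 billion kronor: reserves +89B, deposits 0.
Totals: Δreserves = +11B, Δdeposits = −8B.
Δrequired reserves = 6% × −8B = −0.48B.
Δexcess reserves = Δreserves − Δrequired = +11B − (−0.48B) = +11.48 billion.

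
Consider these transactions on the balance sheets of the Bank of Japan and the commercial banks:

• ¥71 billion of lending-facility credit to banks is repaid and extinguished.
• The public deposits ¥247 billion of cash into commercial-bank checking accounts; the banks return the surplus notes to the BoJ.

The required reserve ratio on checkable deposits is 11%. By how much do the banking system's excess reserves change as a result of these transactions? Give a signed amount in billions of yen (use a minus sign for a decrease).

+¥148.83 billion

Discount-window repayment ¥71 billion: reserves −¥71B, deposits 0.
Currency deposit ¥247 billion: reserves +¥247B, deposits +¥247B.
Totals: Δreserves = +¥176B, Δdeposits = +¥247B.
Δrequired reserves = 11% × +¥247B = +¥27.17B.
Δexcess reserves = Δreserves − Δrequired = +¥176B − (+¥27.17B) = +¥148.83 billion.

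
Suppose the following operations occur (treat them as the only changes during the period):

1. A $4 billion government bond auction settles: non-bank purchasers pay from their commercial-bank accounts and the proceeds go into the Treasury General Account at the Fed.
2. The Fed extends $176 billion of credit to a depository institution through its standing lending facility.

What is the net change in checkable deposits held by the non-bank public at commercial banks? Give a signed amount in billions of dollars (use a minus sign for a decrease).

-$4 billion

Government account inflow $4 billion: non-bank counterparties' bank balances fall → −$4B.
Discount-window loan $176 billion: the counterparty is a bank, so public deposits are unchanged → 0.
Net: −4 + 0 = -$4 billion.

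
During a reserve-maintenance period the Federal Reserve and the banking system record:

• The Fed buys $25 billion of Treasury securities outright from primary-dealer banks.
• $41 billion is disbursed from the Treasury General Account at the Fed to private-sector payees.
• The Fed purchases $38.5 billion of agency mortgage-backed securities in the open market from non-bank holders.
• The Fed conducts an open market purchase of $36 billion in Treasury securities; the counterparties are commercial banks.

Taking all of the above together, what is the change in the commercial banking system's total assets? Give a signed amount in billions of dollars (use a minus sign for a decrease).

+$79.5 billion

OMO purchase (from banks) $25 billion: just an asset swap on bank balance sheets → 0.
Government spending $41 billion: bank balance sheets expand → +$41B.
Asset purchase (from non-banks) $38.5 billion: bank balance sheets expand → +$38.5B.
OMO purchase (from banks) $36 billion: just an asset swap on bank balance sheets → 0.
Net: 0 + 41 + 38.5 + 0 = +$79.5 billion.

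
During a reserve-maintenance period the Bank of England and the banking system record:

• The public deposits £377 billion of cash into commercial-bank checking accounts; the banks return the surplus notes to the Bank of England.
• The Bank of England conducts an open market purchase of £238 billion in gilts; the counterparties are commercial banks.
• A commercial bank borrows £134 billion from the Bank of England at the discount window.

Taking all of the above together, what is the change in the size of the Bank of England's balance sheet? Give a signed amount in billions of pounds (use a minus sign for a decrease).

Bank of England balance sheet:
  Assets:      Securities +£238B, Loans to banks +£134B
  Liabilities: Bank reserves +£749B, Currency in circulation −£377B
Change in total Bank of England assets = +£372 billion.

+£372 billion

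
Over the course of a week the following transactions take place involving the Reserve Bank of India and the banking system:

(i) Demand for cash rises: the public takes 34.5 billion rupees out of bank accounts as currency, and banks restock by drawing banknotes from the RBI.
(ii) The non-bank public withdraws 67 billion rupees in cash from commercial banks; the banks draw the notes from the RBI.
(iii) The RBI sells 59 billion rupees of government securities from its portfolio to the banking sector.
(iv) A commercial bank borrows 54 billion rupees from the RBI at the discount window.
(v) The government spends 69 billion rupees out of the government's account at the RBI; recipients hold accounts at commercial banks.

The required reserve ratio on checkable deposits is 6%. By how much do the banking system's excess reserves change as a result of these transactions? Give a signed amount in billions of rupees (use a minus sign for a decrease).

-35.55 billion

Currency withdrawal 34.5 billion rupees: reserves −34.5B, deposits −34.5B.
Currency withdrawal 67 billion rupees: reserves −67B, deposits −67B.
OMO sale (to banks) 59 billion rupees: reserves −59B, deposits 0.
Discount-window loan 54 billion rupees: reserves +54B, deposits 0.
Government spending 69 billion rupees: reserves +69B, deposits +69B.
Totals: Δreserves = −37.5B, Δdeposits = −32.5B.
Δrequired reserves = 6% × −32.5B = −1.95B.
Δexcess reserves = Δreserves − Δrequired = −37.5B − (−1.95B) = -35.55 billion.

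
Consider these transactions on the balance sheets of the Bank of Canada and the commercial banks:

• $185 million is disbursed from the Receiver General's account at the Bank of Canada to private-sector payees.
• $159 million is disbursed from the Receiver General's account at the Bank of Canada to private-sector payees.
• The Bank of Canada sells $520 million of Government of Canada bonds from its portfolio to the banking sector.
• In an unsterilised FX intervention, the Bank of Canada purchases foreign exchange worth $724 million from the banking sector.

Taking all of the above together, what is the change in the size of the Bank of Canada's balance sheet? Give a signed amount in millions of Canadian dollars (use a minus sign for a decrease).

+$204 million

Bank of Canada balance sheet:
  Assets:      Securities −$520M, Foreign assets +$724M
  Liabilities: Bank reserves +$548M, Government deposits −$344M
Change in total Bank of Canada assets = +$204 million.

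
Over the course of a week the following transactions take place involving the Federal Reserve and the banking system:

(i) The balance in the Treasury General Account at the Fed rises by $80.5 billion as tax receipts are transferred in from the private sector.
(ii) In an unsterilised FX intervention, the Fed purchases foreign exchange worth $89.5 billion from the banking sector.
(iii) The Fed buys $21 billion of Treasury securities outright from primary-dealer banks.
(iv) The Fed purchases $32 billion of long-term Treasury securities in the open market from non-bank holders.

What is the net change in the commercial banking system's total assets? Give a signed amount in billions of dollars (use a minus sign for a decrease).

-$48.5 billion

Government account inflow $80.5 billion: bank balance sheets shrink → −$80.5B.
FX purchase $89.5 billion: just an asset swap on bank balance sheets → 0.
OMO purchase (from banks) $21 billion: just an asset swap on bank balance sheets → 0.
Asset purchase (from non-banks) $32 billion: bank balance sheets expand → +$32B.
Net: −80.5 + 0 + 0 + 32 = -$48.5 billion.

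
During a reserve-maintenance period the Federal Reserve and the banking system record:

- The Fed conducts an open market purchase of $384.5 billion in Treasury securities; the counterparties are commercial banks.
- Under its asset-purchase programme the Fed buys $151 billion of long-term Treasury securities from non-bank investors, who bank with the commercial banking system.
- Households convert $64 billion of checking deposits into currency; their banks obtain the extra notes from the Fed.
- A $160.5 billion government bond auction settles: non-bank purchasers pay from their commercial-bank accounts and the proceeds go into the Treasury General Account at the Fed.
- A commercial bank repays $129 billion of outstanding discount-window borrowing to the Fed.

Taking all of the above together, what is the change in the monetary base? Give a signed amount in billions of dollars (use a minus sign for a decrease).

OMO purchase (from banks) $384.5 billion: Fed balance sheet expands → +$384.5B.
Asset purchase (from non-banks) $151 billion: Fed balance sheet expands → +$151B.
Currency withdrawal $64 billion: just a shift between currency and reserves — both are base money → 0.
Government account inflow $160.5 billion: reserves shift to a non-base liability → −$160.5B.
Discount-window repayment $129 billion: Fed balance sheet contracts → −$129B.
Net: 384.5 + 151 + 0 − 160.5 − 129 = +$246 billion.

+$246 billion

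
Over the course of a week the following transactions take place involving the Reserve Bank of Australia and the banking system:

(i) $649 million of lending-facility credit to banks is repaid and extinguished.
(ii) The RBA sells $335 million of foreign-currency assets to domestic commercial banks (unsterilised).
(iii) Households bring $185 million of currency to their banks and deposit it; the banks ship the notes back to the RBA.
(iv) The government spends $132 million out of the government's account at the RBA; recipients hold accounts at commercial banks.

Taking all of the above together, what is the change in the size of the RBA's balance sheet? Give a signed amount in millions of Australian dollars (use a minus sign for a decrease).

Discount-window repayment $649 million: an RBA asset is shed → −$649M.
FX sale $335 million: an RBA asset is shed → −$335M.
Currency deposit $185 million: only the composition of liabilities changes → 0.
Government spending $132 million: only the composition of liabilities changes → 0.
Net: −649 − 335 + 0 + 0 = -$984 million.

-$984 million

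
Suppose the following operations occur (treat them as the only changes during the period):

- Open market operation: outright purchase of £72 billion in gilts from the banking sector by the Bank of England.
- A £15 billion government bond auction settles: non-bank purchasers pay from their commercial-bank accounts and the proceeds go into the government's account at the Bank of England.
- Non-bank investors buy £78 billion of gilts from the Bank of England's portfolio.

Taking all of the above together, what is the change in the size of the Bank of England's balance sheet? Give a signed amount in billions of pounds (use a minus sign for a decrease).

-£6 billion

Bank of England balance sheet:
  Assets:      Securities −£6B
  Liabilities: Bank reserves −£21B, Government deposits +£15B
Commercial banking system:
  Assets:      Reserves at CB −£21B, Securities −£72B
  Liabilities: Checkable deposits −£93B
Change in total Bank of England assets = -£6 billion.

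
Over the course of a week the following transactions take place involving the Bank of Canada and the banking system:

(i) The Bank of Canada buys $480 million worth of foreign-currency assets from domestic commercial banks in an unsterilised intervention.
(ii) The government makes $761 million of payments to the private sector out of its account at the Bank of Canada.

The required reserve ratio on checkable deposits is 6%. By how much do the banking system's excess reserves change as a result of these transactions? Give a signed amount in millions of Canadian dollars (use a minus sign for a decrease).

+$1195.34 million

FX purchase $480 million: reserves +$480M, deposits 0.
Government spending $761 million: reserves +$761M, deposits +$761M.
Totals: Δreserves = +$1241M, Δdeposits = +$761M.
Δrequired reserves = 6% × +$761M = +$45.66M.
Δexcess reserves = Δreserves − Δrequired = +$1241M − (+$45.66M) = +$1195.34 million.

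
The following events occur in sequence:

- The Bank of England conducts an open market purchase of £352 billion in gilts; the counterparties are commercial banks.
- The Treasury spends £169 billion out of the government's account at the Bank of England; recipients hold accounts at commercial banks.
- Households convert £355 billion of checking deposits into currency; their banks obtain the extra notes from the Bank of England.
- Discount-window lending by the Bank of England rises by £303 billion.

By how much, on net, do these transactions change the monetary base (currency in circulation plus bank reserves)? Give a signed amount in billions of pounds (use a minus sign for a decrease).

+£824 billion

OMO purchase (from banks) £352 billion: Bank of England balance sheet expands → +£352B.
Government spending £169 billion: a non-base liability converts back to reserves → +£169B.
Currency withdrawal £355 billion: just a shift between currency and reserves — both are base money → 0.
Discount-window loan £303 billion: Bank of England balance sheet expands → +£303B.
Net: 352 + 169 + 0 + 303 = +£824 billion.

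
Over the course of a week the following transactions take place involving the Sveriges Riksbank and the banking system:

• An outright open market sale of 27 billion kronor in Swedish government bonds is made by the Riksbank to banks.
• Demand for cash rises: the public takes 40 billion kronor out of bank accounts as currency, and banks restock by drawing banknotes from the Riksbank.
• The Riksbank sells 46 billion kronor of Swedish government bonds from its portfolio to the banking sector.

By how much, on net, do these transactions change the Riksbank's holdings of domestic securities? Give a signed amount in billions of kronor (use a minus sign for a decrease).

OMO sale (to banks) 27 billion kronor: securities removed from the Riksbank's portfolio → −27B.
Currency withdrawal 40 billion kronor: the Riksbank's securities portfolio is untouched → 0.
OMO sale (to banks) 46 billion kronor: securities removed from the Riksbank's portfolio → −46B.
Net: −27 + 0 − 46 = -73 billion.

-73 billion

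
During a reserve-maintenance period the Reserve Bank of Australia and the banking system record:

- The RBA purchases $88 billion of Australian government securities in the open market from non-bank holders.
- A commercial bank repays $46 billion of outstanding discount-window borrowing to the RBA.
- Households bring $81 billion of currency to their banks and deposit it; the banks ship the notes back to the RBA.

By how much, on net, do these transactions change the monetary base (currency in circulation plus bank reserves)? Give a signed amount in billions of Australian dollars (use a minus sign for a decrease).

RBA balance sheet:
  Assets:      Securities +$88B, Loans to banks −$46B
  Liabilities: Bank reserves +$123B, Currency in circulation −$81B
Commercial banking system:
  Assets:      Reserves at CB +$123B
  Liabilities: Checkable deposits +$169B, Borrowings from CB −$46B
Monetary base = currency + reserves: −$81B + (+$123B) = +$42 billion.

+$42 billion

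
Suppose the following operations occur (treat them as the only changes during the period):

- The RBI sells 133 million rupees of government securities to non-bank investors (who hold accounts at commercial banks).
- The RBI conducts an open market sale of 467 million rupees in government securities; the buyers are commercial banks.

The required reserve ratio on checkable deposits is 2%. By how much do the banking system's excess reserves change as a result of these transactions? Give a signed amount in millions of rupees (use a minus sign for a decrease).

Asset sale (to non-banks) 133 million rupees: reserves −133M, deposits −133M.
OMO sale (to banks) 467 million rupees: reserves −467M, deposits 0.
Totals: Δreserves = −600M, Δdeposits = −133M.
Δrequired reserves = 2% × −133M = −2.66M.
Δexcess reserves = Δreserves − Δrequired = −600M − (−2.66M) = -597.34 million.

-597.34 million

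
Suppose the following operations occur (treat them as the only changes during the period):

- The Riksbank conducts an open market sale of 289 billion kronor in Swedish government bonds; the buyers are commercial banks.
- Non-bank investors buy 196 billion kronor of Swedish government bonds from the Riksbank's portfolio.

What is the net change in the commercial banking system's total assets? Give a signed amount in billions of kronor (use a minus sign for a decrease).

-196 billion

OMO sale (to banks) 289 billion kronor: just an asset swap on bank balance sheets → 0.
Asset sale (to non-banks) 196 billion kronor: bank balance sheets shrink → −196B.
Net: 0 − 196 = -196 billion.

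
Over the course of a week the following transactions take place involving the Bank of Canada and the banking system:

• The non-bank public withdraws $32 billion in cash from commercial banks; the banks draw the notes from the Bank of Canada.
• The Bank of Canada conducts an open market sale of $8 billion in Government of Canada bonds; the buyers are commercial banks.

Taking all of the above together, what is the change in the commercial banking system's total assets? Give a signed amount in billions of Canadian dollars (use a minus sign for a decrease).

Bank of Canada balance sheet:
  Assets:      Securities −$8B
  Liabilities: Bank reserves −$40B, Currency in circulation +$32B
Commercial banking system:
  Assets:      Reserves at CB −$40B, Securities +$8B
  Liabilities: Checkable deposits −$32B
Change in total bank assets = -$32 billion.

-$32 billion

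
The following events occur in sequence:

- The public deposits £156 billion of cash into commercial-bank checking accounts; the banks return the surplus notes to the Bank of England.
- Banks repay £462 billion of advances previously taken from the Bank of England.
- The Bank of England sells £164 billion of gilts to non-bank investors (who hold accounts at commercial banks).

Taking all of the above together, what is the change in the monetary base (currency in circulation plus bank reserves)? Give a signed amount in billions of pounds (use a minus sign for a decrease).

-£626 billion

Currency deposit £156 billion: just a shift between currency and reserves — both are base money → 0.
Discount-window repayment £462 billion: Bank of England balance sheet contracts → −£462B.
Asset sale (to non-banks) £164 billion: Bank of England balance sheet contracts → −£164B.
Net: 0 − 462 − 164 = -£626 billion.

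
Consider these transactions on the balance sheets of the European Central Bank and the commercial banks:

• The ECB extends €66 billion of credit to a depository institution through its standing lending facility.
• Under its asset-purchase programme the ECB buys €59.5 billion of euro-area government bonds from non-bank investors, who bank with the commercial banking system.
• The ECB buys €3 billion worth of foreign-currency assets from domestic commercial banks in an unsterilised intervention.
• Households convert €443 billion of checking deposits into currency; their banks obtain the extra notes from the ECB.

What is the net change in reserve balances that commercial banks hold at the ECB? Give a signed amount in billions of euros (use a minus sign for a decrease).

ECB balance sheet:
  Assets:      Securities +€59.5B, Loans to banks +€66B, Foreign assets +€3B
  Liabilities: Bank reserves −€314.5B, Currency in circulation +€443B
So the change in reserve balances that commercial banks hold at the ECB is -€314.5 billion.

-€314.5 billion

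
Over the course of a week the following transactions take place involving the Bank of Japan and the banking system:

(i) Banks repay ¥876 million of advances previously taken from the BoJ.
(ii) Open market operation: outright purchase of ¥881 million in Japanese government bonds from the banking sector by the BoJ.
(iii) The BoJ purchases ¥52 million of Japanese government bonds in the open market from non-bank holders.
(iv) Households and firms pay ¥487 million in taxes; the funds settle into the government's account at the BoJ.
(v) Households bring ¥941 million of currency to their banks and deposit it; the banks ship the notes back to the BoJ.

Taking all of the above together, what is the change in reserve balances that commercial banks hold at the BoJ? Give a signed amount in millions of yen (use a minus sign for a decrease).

+¥511 million

Discount-window repayment ¥876 million: repayment is debited from reserves → −¥876M.
OMO purchase (from banks) ¥881 million: the BoJ pays by crediting reserve accounts → +¥881M.
Asset purchase (from non-banks) ¥52 million: the BoJ pays by crediting reserve accounts → +¥52M.
Government account inflow ¥487 million: funds move from bank reserves into the government account → −¥487M.
Currency deposit ¥941 million: returned notes are swapped for reserve credit → +¥941M.
Net: −876 + 881 + 52 − 487 + 941 = +¥511 million.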